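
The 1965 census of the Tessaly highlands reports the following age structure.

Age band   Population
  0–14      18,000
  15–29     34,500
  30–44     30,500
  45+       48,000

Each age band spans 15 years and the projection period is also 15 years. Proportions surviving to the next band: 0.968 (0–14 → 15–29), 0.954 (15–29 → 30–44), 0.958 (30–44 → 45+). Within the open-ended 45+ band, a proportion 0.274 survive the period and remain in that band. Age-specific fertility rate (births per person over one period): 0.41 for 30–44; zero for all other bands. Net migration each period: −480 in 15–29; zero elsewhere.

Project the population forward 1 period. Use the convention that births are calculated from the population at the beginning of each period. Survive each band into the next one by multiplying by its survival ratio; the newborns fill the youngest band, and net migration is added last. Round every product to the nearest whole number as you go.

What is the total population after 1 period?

Let group 1 be 0–14 through group 4 = 45+.
Period 1:
Births: 30500 * 0.41 = 12505
Group 2: 18000 * 0.968 = 17424
Group 3: 34500 * 0.954 = 32913
Group 4: 30500 * 0.958 + 48000 * 0.274 = 29219 + 13152 = 42371
Net migration: Group 2 − 480 → 16944
Population now: 0–14=12505, 15–29=16944, 30–44=32913, 45+=42371
Total after period 1: 12505 + 16944 + 32913 + 42371 = 104733

104733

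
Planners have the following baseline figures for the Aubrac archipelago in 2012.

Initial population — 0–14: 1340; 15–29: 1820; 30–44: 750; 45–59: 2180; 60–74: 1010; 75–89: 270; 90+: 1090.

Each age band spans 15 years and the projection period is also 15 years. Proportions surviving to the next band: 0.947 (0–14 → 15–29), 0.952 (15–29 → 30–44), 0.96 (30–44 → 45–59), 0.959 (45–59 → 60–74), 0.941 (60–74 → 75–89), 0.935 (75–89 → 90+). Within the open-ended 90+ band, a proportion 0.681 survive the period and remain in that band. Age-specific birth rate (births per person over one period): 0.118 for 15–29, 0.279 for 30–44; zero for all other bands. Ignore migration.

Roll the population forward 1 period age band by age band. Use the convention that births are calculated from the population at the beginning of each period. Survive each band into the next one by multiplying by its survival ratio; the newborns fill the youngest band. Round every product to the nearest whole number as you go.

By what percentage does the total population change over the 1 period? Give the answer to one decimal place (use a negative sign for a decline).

-3.3

Period 1.
Births: 1820 × 0.118 = 215 ; 750 × 0.279 = 209 → total 424
15–29: 1340 × 0.947 = 1269
30–44: 1820 × 0.952 = 1733
45–59: 750 × 0.96 = 720
60–74: 2180 × 0.959 = 2091
75–89: 1010 × 0.941 = 950
90+: 270 × 0.935 + 1090 × 0.681 = 252 + 742 = 994
Population now: 0–14=424, 15–29=1269, 30–44=1733, 45–59=720, 60–74=2091, 75–89=950, 90+=994
Total: 8460 → 8181; change = -279; percentage change = -3.3%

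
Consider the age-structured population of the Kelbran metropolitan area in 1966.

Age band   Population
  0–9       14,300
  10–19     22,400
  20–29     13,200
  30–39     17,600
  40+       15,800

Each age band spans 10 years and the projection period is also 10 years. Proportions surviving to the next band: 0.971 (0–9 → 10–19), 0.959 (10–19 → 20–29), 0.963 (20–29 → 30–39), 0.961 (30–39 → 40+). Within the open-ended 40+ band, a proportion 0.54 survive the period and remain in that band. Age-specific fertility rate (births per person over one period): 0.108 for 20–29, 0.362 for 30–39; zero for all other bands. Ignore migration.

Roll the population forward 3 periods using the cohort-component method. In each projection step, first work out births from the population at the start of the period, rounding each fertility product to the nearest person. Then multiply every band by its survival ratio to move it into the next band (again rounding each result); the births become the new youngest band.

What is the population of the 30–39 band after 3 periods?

Call the groups 1 to 5, youngest first.
[period 1]
Births: 13200 × 0.108 = 1426  |  17600 × 0.362 = 6371 — total 7797
Group 2: 14300 × 0.971 = 13885
Group 3: 22400 × 0.959 = 21482
Group 4: 13200 × 0.963 = 12712
Group 5: 17600 × 0.961 + 15800 × 0.54 = 16914 + 8532 = 25446
End of period: [7797, 13885, 21482, 12712, 25446]
[period 2]
Births: 21482 × 0.108 = 2320  |  12712 × 0.362 = 4602 — total 6922
Group 2: 7797 × 0.971 = 7571
Group 3: 13885 × 0.959 = 13316
Group 4: 21482 × 0.963 = 20687
Group 5: 12712 × 0.961 + 25446 × 0.54 = 12216 + 13741 = 25957
End of period: [6922, 7571, 13316, 20687, 25957]
[period 3]
Births: 13316 × 0.108 = 1438  |  20687 × 0.362 = 7489 — total 8927
Group 2: 6922 × 0.971 = 6721
Group 3: 7571 × 0.959 = 7261
Group 4: 13316 × 0.963 = 12823
Group 5: 20687 × 0.961 + 25957 × 0.54 = 19880 + 14017 = 33897
End of period: [8927, 6721, 7261, 12823, 33897]

12823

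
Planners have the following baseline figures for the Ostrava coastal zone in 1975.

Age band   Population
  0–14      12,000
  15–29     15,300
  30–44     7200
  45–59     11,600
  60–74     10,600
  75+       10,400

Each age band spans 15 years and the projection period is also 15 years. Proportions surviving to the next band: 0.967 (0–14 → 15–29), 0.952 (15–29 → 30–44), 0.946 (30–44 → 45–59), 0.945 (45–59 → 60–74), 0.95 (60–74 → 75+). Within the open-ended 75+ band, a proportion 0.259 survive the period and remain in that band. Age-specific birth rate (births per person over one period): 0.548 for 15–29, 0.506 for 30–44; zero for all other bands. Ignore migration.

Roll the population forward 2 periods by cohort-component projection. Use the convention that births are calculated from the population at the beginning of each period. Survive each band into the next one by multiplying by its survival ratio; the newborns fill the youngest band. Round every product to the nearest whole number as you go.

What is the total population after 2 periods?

70341

Call the groups 1 to 6, youngest first.
— Period 1 —
Births: 15300 × 0.548 = 8384, 7200 × 0.506 = 3643 → total 12027
Group 2: 12000 × 0.967 = 11604
Group 3: 15300 × 0.952 = 14566
Group 4: 7200 × 0.946 = 6811
Group 5: 11600 × 0.945 = 10962
Group 6: 10600 × 0.95 + 10400 × 0.259 = 10070 + 2694 = 12764
End of period: [12027, 11604, 14566, 6811, 10962, 12764]
— Period 2 —
Births: 11604 × 0.548 = 6359, 14566 × 0.506 = 7370 → total 13729
Group 2: 12027 × 0.967 = 11630
Group 3: 11604 × 0.952 = 11047
Group 4: 14566 × 0.946 = 13779
Group 5: 6811 × 0.945 = 6436
Group 6: 10962 × 0.95 + 12764 × 0.259 = 10414 + 3306 = 13720
End of period: [13729, 11630, 11047, 13779, 6436, 13720]
Total after period 2: 13729 + 11630 + 11047 + 13779 + 6436 + 13720 = 70341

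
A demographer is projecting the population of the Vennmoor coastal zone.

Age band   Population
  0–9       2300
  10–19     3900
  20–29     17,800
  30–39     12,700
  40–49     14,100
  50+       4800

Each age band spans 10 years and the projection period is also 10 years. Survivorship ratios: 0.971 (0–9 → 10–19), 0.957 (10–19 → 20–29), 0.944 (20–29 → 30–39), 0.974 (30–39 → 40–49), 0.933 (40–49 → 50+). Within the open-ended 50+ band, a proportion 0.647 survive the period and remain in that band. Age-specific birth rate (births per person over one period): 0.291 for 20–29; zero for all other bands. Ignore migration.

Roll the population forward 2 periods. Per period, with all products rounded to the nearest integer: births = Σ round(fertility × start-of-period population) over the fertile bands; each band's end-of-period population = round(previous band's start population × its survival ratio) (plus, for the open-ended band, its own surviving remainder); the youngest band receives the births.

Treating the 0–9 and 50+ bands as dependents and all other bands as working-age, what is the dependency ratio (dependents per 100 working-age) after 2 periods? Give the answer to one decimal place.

85.6

Call the bands 1 to 6, youngest first.
After projecting period 1:
Births: 17800 * 0.291 = 5180
Band 2: 2300 * 0.971 = 2233
Band 3: 3900 * 0.957 = 3732
Band 4: 17800 * 0.944 = 16803
Band 5: 12700 * 0.974 = 12370
Band 6: 14100 * 0.933 + 4800 * 0.647 = 13155 + 3106 = 16261
Population now: 0–9=5180, 10–19=2233, 20–29=3732, 30–39=16803, 40–49=12370, 50+=16261
After projecting period 2:
Births: 3732 * 0.291 = 1086
Band 2: 5180 * 0.971 = 5030
Band 3: 2233 * 0.957 = 2137
Band 4: 3732 * 0.944 = 3523
Band 5: 16803 * 0.974 = 16366
Band 6: 12370 * 0.933 + 16261 * 0.647 = 11541 + 10521 = 22062
Population now: 0–9=1086, 10–19=5030, 20–29=2137, 30–39=3523, 40–49=16366, 50+=22062
Dependents (band 0–9 + band 50+) = 1086 + 22062 = 23148; working-age = 27056; ratio = 23148/27056 × 100 = 85.6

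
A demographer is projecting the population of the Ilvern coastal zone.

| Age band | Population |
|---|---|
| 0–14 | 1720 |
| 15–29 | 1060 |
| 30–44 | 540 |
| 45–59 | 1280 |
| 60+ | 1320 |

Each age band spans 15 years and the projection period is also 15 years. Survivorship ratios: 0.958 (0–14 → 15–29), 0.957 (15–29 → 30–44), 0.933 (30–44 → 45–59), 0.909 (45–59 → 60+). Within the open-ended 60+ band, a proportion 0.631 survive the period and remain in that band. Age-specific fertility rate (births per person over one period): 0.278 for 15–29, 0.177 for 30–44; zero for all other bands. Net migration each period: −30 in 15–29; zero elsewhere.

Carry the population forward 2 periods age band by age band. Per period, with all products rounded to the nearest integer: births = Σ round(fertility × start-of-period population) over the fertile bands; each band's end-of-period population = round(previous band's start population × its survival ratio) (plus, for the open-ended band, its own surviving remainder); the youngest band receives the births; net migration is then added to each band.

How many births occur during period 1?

391

[period 1]
Births: 1060 × 0.278 = 295 ; 540 × 0.177 = 96 → 391
15–29: 1720 × 0.958 = 1648
30–44: 1060 × 0.957 = 1014
45–59: 540 × 0.933 = 504
60+: 1280 × 0.909 + 1320 × 0.631 = 1164 + 833 = 1997
Net migration: 15–29 − 30 → 1618
Population now: 0–14=391, 15–29=1618, 30–44=1014, 45–59=504, 60+=1997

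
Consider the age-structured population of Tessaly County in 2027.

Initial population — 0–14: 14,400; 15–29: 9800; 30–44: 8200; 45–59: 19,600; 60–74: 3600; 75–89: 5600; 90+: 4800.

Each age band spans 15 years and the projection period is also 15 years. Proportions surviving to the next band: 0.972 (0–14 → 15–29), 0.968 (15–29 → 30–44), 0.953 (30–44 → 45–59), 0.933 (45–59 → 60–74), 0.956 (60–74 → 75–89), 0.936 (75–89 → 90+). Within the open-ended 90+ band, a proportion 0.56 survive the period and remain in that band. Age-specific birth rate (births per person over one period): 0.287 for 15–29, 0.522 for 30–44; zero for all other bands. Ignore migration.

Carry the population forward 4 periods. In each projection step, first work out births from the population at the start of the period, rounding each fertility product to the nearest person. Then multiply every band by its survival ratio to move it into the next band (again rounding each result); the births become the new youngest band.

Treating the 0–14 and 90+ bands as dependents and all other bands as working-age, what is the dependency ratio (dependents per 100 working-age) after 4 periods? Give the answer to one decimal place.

Period 1.
Births: 9800 × 0.287 = 2813 ; 8200 × 0.522 = 4280 ⇒ total 7093
15–29: 14400 × 0.972 = 13997
30–44: 9800 × 0.968 = 9486
45–59: 8200 × 0.953 = 7815
60–74: 19600 × 0.933 = 18287
75–89: 3600 × 0.956 = 3442
90+: 5600 × 0.936 + 4800 × 0.56 = 5242 + 2688 = 7930
Giving 7093 / 13997 / 9486 / 7815 / 18287 / 3442 / 7930.
Period 2.
Births: 13997 × 0.287 = 4017 ; 9486 × 0.522 = 4952 ⇒ total 8969
15–29: 7093 × 0.972 = 6894
30–44: 13997 × 0.968 = 13549
45–59: 9486 × 0.953 = 9040
60–74: 7815 × 0.933 = 7291
75–89: 18287 × 0.956 = 17482
90+: 3442 × 0.936 + 7930 × 0.56 = 3222 + 4441 = 7663
Giving 8969 / 6894 / 13549 / 9040 / 7291 / 17482 / 7663.
Period 3.
Births: 6894 × 0.287 = 1979 ; 13549 × 0.522 = 7073 ⇒ total 9052
15–29: 8969 × 0.972 = 8718
30–44: 6894 × 0.968 = 6673
45–59: 13549 × 0.953 = 12912
60–74: 9040 × 0.933 = 8434
75–89: 7291 × 0.956 = 6970
90+: 17482 × 0.936 + 7663 × 0.56 = 16363 + 4291 = 20654
Giving 9052 / 8718 / 6673 / 12912 / 8434 / 6970 / 20654.
Period 4.
Births: 8718 × 0.287 = 2502 ; 6673 × 0.522 = 3483 ⇒ total 5985
15–29: 9052 × 0.972 = 8799
30–44: 8718 × 0.968 = 8439
45–59: 6673 × 0.953 = 6359
60–74: 12912 × 0.933 = 12047
75–89: 8434 × 0.956 = 8063
90+: 6970 × 0.936 + 20654 × 0.56 = 6524 + 11566 = 18090
Giving 5985 / 8799 / 8439 / 6359 / 12047 / 8063 / 18090.
Dependents (band 0–14 + band 90+) = 5985 + 18090 = 24075; working-age = 43707; ratio = 24075/43707 × 100 = 55.1

55.1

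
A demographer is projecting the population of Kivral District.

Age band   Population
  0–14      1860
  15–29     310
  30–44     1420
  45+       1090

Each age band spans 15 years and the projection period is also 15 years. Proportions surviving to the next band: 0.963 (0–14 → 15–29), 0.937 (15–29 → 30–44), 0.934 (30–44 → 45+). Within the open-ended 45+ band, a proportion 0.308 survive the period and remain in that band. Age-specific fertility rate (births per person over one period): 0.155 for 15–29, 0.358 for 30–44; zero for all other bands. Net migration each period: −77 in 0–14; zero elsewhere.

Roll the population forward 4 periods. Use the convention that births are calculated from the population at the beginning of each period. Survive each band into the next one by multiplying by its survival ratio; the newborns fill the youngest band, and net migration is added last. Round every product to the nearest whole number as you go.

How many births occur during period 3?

[period 1]
Births: 310 × 0.155 = 48 ; 1420 × 0.358 = 508 — total 556
15–29: 1860 × 0.963 = 1791
30–44: 310 × 0.937 = 290
45+: 1420 × 0.934 + 1090 × 0.308 = 1326 + 336 = 1662
Net migration: 0–14 − 77 → 479
Population now: 0–14=479, 15–29=1791, 30–44=290, 45+=1662
[period 2]
Births: 1791 × 0.155 = 278 ; 290 × 0.358 = 104 — total 382
15–29: 479 × 0.963 = 461
30–44: 1791 × 0.937 = 1678
45+: 290 × 0.934 + 1662 × 0.308 = 271 + 512 = 783
Net migration: 0–14 − 77 → 305
Population now: 0–14=305, 15–29=461, 30–44=1678, 45+=783
[period 3]
Births: 461 × 0.155 = 71 ; 1678 × 0.358 = 601 — total 672
15–29: 305 × 0.963 = 294
30–44: 461 × 0.937 = 432
45+: 1678 × 0.934 + 783 × 0.308 = 1567 + 241 = 1808
Net migration: 0–14 − 77 → 595
Population now: 0–14=595, 15–29=294, 30–44=432, 45+=1808

672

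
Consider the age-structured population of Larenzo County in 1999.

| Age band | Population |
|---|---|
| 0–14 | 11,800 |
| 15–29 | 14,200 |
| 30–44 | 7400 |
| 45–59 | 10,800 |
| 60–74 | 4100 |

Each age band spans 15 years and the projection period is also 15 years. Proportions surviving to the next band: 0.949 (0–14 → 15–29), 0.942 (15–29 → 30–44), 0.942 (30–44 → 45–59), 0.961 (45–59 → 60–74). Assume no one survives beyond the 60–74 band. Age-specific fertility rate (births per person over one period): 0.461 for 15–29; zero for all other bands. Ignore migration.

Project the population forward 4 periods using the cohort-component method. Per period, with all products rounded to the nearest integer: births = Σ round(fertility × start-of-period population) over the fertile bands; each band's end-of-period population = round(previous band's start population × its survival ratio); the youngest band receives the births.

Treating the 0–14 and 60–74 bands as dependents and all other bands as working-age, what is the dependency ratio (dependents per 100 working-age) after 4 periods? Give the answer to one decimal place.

91.9

Call the bands 1 to 5, youngest first.
After projecting period 1:
Births: 14200 * 0.461 = 6546
Band 2: 11800 * 0.949 = 11198
Band 3: 14200 * 0.942 = 13376
Band 4: 7400 * 0.942 = 6971
Band 5: 10800 * 0.961 = 10379
→ [6546, 11198, 13376, 6971, 10379]
After projecting period 2:
Births: 11198 * 0.461 = 5162
Band 2: 6546 * 0.949 = 6212
Band 3: 11198 * 0.942 = 10549
Band 4: 13376 * 0.942 = 12600
Band 5: 6971 * 0.961 = 6699
→ [5162, 6212, 10549, 12600, 6699]
After projecting period 3:
Births: 6212 * 0.461 = 2864
Band 2: 5162 * 0.949 = 4899
Band 3: 6212 * 0.942 = 5852
Band 4: 10549 * 0.942 = 9937
Band 5: 12600 * 0.961 = 12109
→ [2864, 4899, 5852, 9937, 12109]
After projecting period 4:
Births: 4899 * 0.461 = 2258
Band 2: 2864 * 0.949 = 2718
Band 3: 4899 * 0.942 = 4615
Band 4: 5852 * 0.942 = 5513
Band 5: 9937 * 0.961 = 9549
→ [2258, 2718, 4615, 5513, 9549]
Dependents (band 0–14 + band 60–74) = 2258 + 9549 = 11807; working-age = 12846; ratio = 11807/12846 × 100 = 91.9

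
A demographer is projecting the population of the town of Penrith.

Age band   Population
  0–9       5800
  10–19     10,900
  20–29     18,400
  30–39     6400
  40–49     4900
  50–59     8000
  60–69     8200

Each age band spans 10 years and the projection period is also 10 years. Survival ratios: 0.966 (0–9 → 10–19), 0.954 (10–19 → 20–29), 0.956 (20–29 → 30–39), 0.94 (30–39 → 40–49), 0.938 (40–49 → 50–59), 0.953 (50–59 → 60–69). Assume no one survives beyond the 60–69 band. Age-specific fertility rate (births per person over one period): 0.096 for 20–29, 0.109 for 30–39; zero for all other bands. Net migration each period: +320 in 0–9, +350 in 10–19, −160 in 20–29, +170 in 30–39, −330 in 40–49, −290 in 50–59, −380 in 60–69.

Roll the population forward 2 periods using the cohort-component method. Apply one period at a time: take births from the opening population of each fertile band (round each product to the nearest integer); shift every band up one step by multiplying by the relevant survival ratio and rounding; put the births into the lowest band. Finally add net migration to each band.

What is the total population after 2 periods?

46886

Let band 1 be 0–9 through band 7 = 60–69.
— Period 1 —
Births: 18400 × 0.096 = 1766, 6400 × 0.109 = 698 → 2464
Band 2: 5800 × 0.966 = 5603
Band 3: 10900 × 0.954 = 10399
Band 4: 18400 × 0.956 = 17590
Band 5: 6400 × 0.94 = 6016
Band 6: 4900 × 0.938 = 4596
Band 7: 8000 × 0.953 = 7624
Net migration: Band 1 + 320 → 2784; Band 2 + 350 → 5953; Band 3 − 160 → 10239; Band 4 + 170 → 17760; Band 5 − 330 → 5686; Band 6 − 290 → 4306; Band 7 − 380 → 7244
Population now: 0–9=2784, 10–19=5953, 20–29=10239, 30–39=17760, 40–49=5686, 50–59=4306, 60–69=7244
— Period 2 —
Births: 10239 × 0.096 = 983, 17760 × 0.109 = 1936 → 2919
Band 2: 2784 × 0.966 = 2689
Band 3: 5953 × 0.954 = 5679
Band 4: 10239 × 0.956 = 9788
Band 5: 17760 × 0.94 = 16694
Band 6: 5686 × 0.938 = 5333
Band 7: 4306 × 0.953 = 4104
Net migration: Band 1 + 320 → 3239; Band 2 + 350 → 3039; Band 3 − 160 → 5519; Band 4 + 170 → 9958; Band 5 − 330 → 16364; Band 6 − 290 → 5043; Band 7 − 380 → 3724
Population now: 0–9=3239, 10–19=3039, 20–29=5519, 30–39=9958, 40–49=16364, 50–59=5043, 60–69=3724
Total after period 2: 3239 + 3039 + 5519 + 9958 + 16364 + 5043 + 3724 = 46886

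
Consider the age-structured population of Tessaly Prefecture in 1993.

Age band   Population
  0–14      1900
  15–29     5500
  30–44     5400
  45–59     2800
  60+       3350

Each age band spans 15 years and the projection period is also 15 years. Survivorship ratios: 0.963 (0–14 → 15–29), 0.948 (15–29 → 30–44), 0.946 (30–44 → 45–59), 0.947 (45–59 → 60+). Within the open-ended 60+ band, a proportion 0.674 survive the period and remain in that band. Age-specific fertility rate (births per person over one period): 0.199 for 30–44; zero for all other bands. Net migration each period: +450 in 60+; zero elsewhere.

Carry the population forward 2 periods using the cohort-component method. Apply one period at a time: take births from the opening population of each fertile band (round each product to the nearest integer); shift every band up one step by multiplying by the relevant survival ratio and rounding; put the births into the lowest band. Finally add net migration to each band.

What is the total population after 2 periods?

17640

— Period 1 —
Births: 5400 * 0.199 = 1075
15–29: 1900 * 0.963 = 1830
30–44: 5500 * 0.948 = 5214
45–59: 5400 * 0.946 = 5108
60+: 2800 * 0.947 + 3350 * 0.674 = 2652 + 2258 = 4910
Net migration: 60+ + 450 → 5360
Giving 1075 / 1830 / 5214 / 5108 / 5360.
— Period 2 —
Births: 5214 * 0.199 = 1038
15–29: 1075 * 0.963 = 1035
30–44: 1830 * 0.948 = 1735
45–59: 5214 * 0.946 = 4932
60+: 5108 * 0.947 + 5360 * 0.674 = 4837 + 3613 = 8450
Net migration: 60+ + 450 → 8900
Giving 1038 / 1035 / 1735 / 4932 / 8900.
Total after period 2: 1038 + 1035 + 1735 + 4932 + 8900 = 17640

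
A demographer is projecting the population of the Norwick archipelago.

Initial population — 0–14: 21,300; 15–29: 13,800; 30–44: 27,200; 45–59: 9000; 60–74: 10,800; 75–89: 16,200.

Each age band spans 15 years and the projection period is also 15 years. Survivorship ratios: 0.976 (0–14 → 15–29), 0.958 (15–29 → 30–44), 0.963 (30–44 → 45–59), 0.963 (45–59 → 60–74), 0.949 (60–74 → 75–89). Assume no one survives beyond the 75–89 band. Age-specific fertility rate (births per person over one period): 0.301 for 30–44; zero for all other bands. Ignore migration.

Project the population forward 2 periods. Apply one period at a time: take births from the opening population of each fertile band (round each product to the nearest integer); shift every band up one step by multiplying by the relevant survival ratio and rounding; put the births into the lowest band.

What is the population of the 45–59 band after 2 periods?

12731

After projecting period 1:
Births: 27200 * 0.301 = 8187
15–29: 21300 * 0.976 = 20789
30–44: 13800 * 0.958 = 13220
45–59: 27200 * 0.963 = 26194
60–74: 9000 * 0.963 = 8667
75–89: 10800 * 0.949 = 10249
Population now: 0–14=8187, 15–29=20789, 30–44=13220, 45–59=26194, 60–74=8667, 75–89=10249
After projecting period 2:
Births: 13220 * 0.301 = 3979
15–29: 8187 * 0.976 = 7991
30–44: 20789 * 0.958 = 19916
45–59: 13220 * 0.963 = 12731
60–74: 26194 * 0.963 = 25225
75–89: 8667 * 0.949 = 8225
Population now: 0–14=3979, 15–29=7991, 30–44=19916, 45–59=12731, 60–74=25225, 75–89=8225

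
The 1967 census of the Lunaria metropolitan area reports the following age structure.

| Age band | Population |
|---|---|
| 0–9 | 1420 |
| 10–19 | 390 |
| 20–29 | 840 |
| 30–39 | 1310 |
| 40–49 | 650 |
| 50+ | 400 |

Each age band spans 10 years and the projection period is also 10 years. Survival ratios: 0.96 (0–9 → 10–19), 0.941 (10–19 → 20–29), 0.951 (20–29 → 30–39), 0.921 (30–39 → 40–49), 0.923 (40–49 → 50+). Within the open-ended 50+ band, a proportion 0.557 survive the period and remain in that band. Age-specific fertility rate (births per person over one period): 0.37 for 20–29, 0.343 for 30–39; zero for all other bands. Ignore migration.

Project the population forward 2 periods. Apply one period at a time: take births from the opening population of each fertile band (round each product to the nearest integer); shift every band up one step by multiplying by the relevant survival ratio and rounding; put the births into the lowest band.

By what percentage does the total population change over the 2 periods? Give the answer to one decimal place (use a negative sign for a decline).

1.4

After projecting period 1:
Births: 840 × 0.37 = 311, 1310 × 0.343 = 449 — total 760
10–19: 1420 × 0.96 = 1363
20–29: 390 × 0.941 = 367
30–39: 840 × 0.951 = 799
40–49: 1310 × 0.921 = 1207
50+: 650 × 0.923 + 400 × 0.557 = 600 + 223 = 823
Giving 760 / 1363 / 367 / 799 / 1207 / 823.
After projecting period 2:
Births: 367 × 0.37 = 136, 799 × 0.343 = 274 — total 410
10–19: 760 × 0.96 = 730
20–29: 1363 × 0.941 = 1283
30–39: 367 × 0.951 = 349
40–49: 799 × 0.921 = 736
50+: 1207 × 0.923 + 823 × 0.557 = 1114 + 458 = 1572
Giving 410 / 730 / 1283 / 349 / 736 / 1572.
Total: 5010 → 5080; change = 70; percentage change = 1.4%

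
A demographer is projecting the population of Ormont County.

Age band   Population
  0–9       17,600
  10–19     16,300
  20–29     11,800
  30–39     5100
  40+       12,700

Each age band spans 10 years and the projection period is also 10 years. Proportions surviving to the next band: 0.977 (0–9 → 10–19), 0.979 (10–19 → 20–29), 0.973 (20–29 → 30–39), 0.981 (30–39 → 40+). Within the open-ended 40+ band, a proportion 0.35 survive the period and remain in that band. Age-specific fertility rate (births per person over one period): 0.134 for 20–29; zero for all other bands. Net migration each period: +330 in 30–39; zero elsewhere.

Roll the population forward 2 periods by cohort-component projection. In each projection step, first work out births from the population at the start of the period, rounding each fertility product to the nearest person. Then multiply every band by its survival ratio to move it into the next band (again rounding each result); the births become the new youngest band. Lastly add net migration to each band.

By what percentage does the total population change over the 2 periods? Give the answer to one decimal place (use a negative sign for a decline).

Period 1.
Births: 11800 * 0.134 = 1581
10–19: 17600 * 0.977 = 17195
20–29: 16300 * 0.979 = 15958
30–39: 11800 * 0.973 = 11481
40+: 5100 * 0.981 + 12700 * 0.35 = 5003 + 4445 = 9448
Net migration: 30–39 + 330 → 11811
Giving 1581 / 17195 / 15958 / 11811 / 9448.
Period 2.
Births: 15958 * 0.134 = 2138
10–19: 1581 * 0.977 = 1545
20–29: 17195 * 0.979 = 16834
30–39: 15958 * 0.973 = 15527
40+: 11811 * 0.981 + 9448 * 0.35 = 11587 + 3307 = 14894
Net migration: 30–39 + 330 → 15857
Giving 2138 / 1545 / 16834 / 15857 / 14894.
Total: 63500 → 51268; change = -12232; percentage change = -19.3%

-19.3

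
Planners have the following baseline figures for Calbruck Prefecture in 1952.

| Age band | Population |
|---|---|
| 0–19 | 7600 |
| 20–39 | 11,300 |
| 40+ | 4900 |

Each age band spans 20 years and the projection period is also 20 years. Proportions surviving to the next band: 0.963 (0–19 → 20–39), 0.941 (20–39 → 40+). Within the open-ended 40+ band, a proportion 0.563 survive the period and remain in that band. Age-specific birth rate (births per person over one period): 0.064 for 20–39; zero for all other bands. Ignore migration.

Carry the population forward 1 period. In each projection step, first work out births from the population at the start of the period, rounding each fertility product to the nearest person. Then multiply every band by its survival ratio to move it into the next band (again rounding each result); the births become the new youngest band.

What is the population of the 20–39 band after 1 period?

7319

— Period 1 —
Births: 11300 × 0.064 = 723
20–39: 7600 × 0.963 = 7319
40+: 11300 × 0.941 + 4900 × 0.563 = 10633 + 2759 = 13392
Population now: 0–19=723, 20–39=7319, 40+=13392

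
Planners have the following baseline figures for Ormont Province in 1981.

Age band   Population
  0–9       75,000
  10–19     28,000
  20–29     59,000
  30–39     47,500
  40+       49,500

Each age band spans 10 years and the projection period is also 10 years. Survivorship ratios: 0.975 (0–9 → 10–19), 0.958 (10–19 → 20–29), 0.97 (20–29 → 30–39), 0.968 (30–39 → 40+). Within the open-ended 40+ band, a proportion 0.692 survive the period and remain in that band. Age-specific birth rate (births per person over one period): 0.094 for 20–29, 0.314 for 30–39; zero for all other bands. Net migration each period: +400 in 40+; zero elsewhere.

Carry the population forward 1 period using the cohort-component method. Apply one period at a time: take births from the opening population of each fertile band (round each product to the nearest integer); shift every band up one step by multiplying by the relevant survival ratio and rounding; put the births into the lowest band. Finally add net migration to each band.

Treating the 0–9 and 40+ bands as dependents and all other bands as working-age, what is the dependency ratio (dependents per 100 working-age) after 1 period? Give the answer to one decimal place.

— Period 1 —
Births: 59000 * 0.094 = 5546, 47500 * 0.314 = 14915 → total 20461
10–19: 75000 * 0.975 = 73125
20–29: 28000 * 0.958 = 26824
30–39: 59000 * 0.97 = 57230
40+: 47500 * 0.968 + 49500 * 0.692 = 45980 + 34254 = 80234
Net migration: 40+ + 400 → 80634
→ [20461, 73125, 26824, 57230, 80634]
Dependents (band 0–9 + band 40+) = 20461 + 80634 = 101095; working-age = 157179; ratio = 101095/157179 × 100 = 64.3

64.3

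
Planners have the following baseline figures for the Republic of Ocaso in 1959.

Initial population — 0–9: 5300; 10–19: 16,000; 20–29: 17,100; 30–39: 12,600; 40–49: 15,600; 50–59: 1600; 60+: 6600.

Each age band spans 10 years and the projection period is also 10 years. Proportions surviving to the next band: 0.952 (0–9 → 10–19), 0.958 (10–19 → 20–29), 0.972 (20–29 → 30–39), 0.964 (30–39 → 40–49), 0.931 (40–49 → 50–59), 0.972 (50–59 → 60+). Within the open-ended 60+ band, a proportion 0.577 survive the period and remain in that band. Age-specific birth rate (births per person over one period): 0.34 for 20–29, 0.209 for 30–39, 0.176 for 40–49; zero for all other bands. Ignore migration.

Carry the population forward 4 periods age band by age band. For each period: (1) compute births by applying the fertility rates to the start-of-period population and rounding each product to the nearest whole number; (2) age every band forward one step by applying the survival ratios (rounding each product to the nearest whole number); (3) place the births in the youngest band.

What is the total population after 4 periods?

78461

(Bands numbered youngest = 1 to oldest = 7.)
— Period 1 —
Births: 17100 × 0.34 = 5814  |  12600 × 0.209 = 2633  |  15600 × 0.176 = 2746 → 11193
Band 2: 5300 × 0.952 = 5046
Band 3: 16000 × 0.958 = 15328
Band 4: 17100 × 0.972 = 16621
Band 5: 12600 × 0.964 = 12146
Band 6: 15600 × 0.931 = 14524
Band 7: 1600 × 0.972 + 6600 × 0.577 = 1555 + 3808 = 5363
End of period: [11193, 5046, 15328, 16621, 12146, 14524, 5363]
— Period 2 —
Births: 15328 × 0.34 = 5212  |  16621 × 0.209 = 3474  |  12146 × 0.176 = 2138 → 10824
Band 2: 11193 × 0.952 = 10656
Band 3: 5046 × 0.958 = 4834
Band 4: 15328 × 0.972 = 14899
Band 5: 16621 × 0.964 = 16023
Band 6: 12146 × 0.931 = 11308
Band 7: 14524 × 0.972 + 5363 × 0.577 = 14117 + 3094 = 17211
End of period: [10824, 10656, 4834, 14899, 16023, 11308, 17211]
— Period 3 —
Births: 4834 × 0.34 = 1644  |  14899 × 0.209 = 3114  |  16023 × 0.176 = 2820 → 7578
Band 2: 10824 × 0.952 = 10304
Band 3: 10656 × 0.958 = 10208
Band 4: 4834 × 0.972 = 4699
Band 5: 14899 × 0.964 = 14363
Band 6: 16023 × 0.931 = 14917
Band 7: 11308 × 0.972 + 17211 × 0.577 = 10991 + 9931 = 20922
End of period: [7578, 10304, 10208, 4699, 14363, 14917, 20922]
— Period 4 —
Births: 10208 × 0.34 = 3471  |  4699 × 0.209 = 982  |  14363 × 0.176 = 2528 → 6981
Band 2: 7578 × 0.952 = 7214
Band 3: 10304 × 0.958 = 9871
Band 4: 10208 × 0.972 = 9922
Band 5: 4699 × 0.964 = 4530
Band 6: 14363 × 0.931 = 13372
Band 7: 14917 × 0.972 + 20922 × 0.577 = 14499 + 12072 = 26571
End of period: [6981, 7214, 9871, 9922, 4530, 13372, 26571]
Total after period 4: 6981 + 7214 + 9871 + 9922 + 4530 + 13372 + 26571 = 78461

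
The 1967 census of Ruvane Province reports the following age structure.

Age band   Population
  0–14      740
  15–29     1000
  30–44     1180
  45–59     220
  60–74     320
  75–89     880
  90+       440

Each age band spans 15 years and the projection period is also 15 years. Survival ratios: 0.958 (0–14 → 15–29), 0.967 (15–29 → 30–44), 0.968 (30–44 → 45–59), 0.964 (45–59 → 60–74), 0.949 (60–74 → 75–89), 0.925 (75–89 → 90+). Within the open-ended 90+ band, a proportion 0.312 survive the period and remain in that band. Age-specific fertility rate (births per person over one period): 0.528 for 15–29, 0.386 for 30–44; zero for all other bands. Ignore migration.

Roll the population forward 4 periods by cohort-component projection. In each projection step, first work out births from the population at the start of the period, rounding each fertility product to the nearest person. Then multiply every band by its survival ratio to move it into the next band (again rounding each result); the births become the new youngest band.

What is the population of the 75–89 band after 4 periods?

Period 1.
Births: 1000 × 0.528 = 528, 1180 × 0.386 = 455 → 983
15–29: 740 × 0.958 = 709
30–44: 1000 × 0.967 = 967
45–59: 1180 × 0.968 = 1142
60–74: 220 × 0.964 = 212
75–89: 320 × 0.949 = 304
90+: 880 × 0.925 + 440 × 0.312 = 814 + 137 = 951
Giving 983 / 709 / 967 / 1142 / 212 / 304 / 951.
Period 2.
Births: 709 × 0.528 = 374, 967 × 0.386 = 373 → 747
15–29: 983 × 0.958 = 942
30–44: 709 × 0.967 = 686
45–59: 967 × 0.968 = 936
60–74: 1142 × 0.964 = 1101
75–89: 212 × 0.949 = 201
90+: 304 × 0.925 + 951 × 0.312 = 281 + 297 = 578
Giving 747 / 942 / 686 / 936 / 1101 / 201 / 578.
Period 3.
Births: 942 × 0.528 = 497, 686 × 0.386 = 265 → 762
15–29: 747 × 0.958 = 716
30–44: 942 × 0.967 = 911
45–59: 686 × 0.968 = 664
60–74: 936 × 0.964 = 902
75–89: 1101 × 0.949 = 1045
90+: 201 × 0.925 + 578 × 0.312 = 186 + 180 = 366
Giving 762 / 716 / 911 / 664 / 902 / 1045 / 366.
Period 4.
Births: 716 × 0.528 = 378, 911 × 0.386 = 352 → 730
15–29: 762 × 0.958 = 730
30–44: 716 × 0.967 = 692
45–59: 911 × 0.968 = 882
60–74: 664 × 0.964 = 640
75–89: 902 × 0.949 = 856
90+: 1045 × 0.925 + 366 × 0.312 = 967 + 114 = 1081
Giving 730 / 730 / 692 / 882 / 640 / 856 / 1081.

856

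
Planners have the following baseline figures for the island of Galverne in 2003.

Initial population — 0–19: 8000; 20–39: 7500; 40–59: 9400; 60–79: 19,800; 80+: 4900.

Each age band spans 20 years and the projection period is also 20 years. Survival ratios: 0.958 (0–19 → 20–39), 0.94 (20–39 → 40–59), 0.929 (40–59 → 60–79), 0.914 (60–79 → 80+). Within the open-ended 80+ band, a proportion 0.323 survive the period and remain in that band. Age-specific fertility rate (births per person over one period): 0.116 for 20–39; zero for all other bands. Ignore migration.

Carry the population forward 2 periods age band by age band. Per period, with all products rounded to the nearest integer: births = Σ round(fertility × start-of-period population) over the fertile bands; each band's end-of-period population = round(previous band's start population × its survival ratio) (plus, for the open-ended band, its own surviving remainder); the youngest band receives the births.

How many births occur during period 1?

[period 1]
Births: 7500 × 0.116 = 870
20–39: 8000 × 0.958 = 7664
40–59: 7500 × 0.94 = 7050
60–79: 9400 × 0.929 = 8733
80+: 19800 × 0.914 + 4900 × 0.323 = 18097 + 1583 = 19680
→ [870, 7664, 7050, 8733, 19680]

870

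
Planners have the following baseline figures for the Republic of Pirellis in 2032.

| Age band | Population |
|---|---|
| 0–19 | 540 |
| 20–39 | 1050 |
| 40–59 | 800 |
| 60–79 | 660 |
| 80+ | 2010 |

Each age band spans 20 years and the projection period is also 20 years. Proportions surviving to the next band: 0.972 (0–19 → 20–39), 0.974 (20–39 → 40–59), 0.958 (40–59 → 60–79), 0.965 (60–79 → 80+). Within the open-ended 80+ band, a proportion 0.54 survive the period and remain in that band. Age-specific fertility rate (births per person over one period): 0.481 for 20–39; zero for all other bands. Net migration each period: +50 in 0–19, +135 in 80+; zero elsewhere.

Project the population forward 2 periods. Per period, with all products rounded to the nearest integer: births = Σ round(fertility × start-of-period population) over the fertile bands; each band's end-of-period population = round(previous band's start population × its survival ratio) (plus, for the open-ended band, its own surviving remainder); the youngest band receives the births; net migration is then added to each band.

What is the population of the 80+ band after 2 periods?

Period 1:
Births: 1050 * 0.481 = 505
20–39: 540 * 0.972 = 525
40–59: 1050 * 0.974 = 1023
60–79: 800 * 0.958 = 766
80+: 660 * 0.965 + 2010 * 0.54 = 637 + 1085 = 1722
Net migration: 0–19 + 50 → 555; 80+ + 135 → 1857
→ [555, 525, 1023, 766, 1857]
Period 2:
Births: 525 * 0.481 = 253
20–39: 555 * 0.972 = 539
40–59: 525 * 0.974 = 511
60–79: 1023 * 0.958 = 980
80+: 766 * 0.965 + 1857 * 0.54 = 739 + 1003 = 1742
Net migration: 0–19 + 50 → 303; 80+ + 135 → 1877
→ [303, 539, 511, 980, 1877]

1877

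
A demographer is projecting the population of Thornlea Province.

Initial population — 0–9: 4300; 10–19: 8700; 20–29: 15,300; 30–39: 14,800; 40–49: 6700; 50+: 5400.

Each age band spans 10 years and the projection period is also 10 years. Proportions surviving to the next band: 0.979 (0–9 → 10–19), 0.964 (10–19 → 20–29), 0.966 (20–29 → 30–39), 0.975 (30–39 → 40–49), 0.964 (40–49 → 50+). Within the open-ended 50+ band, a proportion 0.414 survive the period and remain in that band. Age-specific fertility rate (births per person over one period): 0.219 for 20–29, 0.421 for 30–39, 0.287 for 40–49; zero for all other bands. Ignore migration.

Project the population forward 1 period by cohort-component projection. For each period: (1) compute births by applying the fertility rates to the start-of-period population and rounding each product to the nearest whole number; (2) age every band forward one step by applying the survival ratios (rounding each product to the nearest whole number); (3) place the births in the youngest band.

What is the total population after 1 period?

Call the bands 1 to 6, youngest first.
Period 1:
Births: 15300 × 0.219 = 3351  |  14800 × 0.421 = 6231  |  6700 × 0.287 = 1923 → 11505
Band 2: 4300 × 0.979 = 4210
Band 3: 8700 × 0.964 = 8387
Band 4: 15300 × 0.966 = 14780
Band 5: 14800 × 0.975 = 14430
Band 6: 6700 × 0.964 + 5400 × 0.414 = 6459 + 2236 = 8695
End of period: [11505, 4210, 8387, 14780, 14430, 8695]
Total after period 1: 11505 + 4210 + 8387 + 14780 + 14430 + 8695 = 62007

62007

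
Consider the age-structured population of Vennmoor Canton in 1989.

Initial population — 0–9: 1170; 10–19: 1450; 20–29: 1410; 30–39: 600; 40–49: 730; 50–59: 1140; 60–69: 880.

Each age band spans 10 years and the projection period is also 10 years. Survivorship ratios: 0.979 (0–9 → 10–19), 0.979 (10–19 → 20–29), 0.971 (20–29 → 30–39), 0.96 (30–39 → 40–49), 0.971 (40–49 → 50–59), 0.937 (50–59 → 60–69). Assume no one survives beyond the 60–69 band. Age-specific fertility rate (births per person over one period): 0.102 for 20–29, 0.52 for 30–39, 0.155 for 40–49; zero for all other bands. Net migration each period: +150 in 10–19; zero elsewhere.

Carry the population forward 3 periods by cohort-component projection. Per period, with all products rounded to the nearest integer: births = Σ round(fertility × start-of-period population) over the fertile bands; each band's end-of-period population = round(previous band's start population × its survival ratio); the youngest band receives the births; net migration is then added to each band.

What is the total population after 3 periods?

7173

Period 1:
Births: 1410 * 0.102 = 144, 600 * 0.52 = 312, 730 * 0.155 = 113 → 569
10–19: 1170 * 0.979 = 1145
20–29: 1450 * 0.979 = 1420
30–39: 1410 * 0.971 = 1369
40–49: 600 * 0.96 = 576
50–59: 730 * 0.971 = 709
60–69: 1140 * 0.937 = 1068
Net migration: 10–19 + 150 → 1295
Population now: 0–9=569, 10–19=1295, 20–29=1420, 30–39=1369, 40–49=576, 50–59=709, 60–69=1068
Period 2:
Births: 1420 * 0.102 = 145, 1369 * 0.52 = 712, 576 * 0.155 = 89 → 946
10–19: 569 * 0.979 = 557
20–29: 1295 * 0.979 = 1268
30–39: 1420 * 0.971 = 1379
40–49: 1369 * 0.96 = 1314
50–59: 576 * 0.971 = 559
60–69: 709 * 0.937 = 664
Net migration: 10–19 + 150 → 707
Population now: 0–9=946, 10–19=707, 20–29=1268, 30–39=1379, 40–49=1314, 50–59=559, 60–69=664
Period 3:
Births: 1268 * 0.102 = 129, 1379 * 0.52 = 717, 1314 * 0.155 = 204 → 1050
10–19: 946 * 0.979 = 926
20–29: 707 * 0.979 = 692
30–39: 1268 * 0.971 = 1231
40–49: 1379 * 0.96 = 1324
50–59: 1314 * 0.971 = 1276
60–69: 559 * 0.937 = 524
Net migration: 10–19 + 150 → 1076
Population now: 0–9=1050, 10–19=1076, 20–29=692, 30–39=1231, 40–49=1324, 50–59=1276, 60–69=524
Total after period 3: 1050 + 1076 + 692 + 1231 + 1324 + 1276 + 524 = 7173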